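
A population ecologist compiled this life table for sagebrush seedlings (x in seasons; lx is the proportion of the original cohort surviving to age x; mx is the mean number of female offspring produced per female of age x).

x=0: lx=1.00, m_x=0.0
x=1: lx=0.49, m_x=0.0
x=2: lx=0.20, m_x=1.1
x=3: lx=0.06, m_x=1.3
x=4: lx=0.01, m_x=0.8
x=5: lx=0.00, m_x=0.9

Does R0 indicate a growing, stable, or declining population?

R0 = Σ lx·mx = 0 + 0 + 0.22 + 0.078 + 0.008 + 0 = 0.306
R0 < 1, so the population is declining.

declining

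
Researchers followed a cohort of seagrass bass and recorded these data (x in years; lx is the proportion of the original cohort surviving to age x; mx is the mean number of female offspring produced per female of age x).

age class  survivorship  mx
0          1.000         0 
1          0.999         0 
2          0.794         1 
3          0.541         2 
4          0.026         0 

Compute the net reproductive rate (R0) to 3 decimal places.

lx·mx by age: 0, 0, 0.794, 1.082, 0
R0 = Σ lx·mx = 1.876 → 1.876

1.876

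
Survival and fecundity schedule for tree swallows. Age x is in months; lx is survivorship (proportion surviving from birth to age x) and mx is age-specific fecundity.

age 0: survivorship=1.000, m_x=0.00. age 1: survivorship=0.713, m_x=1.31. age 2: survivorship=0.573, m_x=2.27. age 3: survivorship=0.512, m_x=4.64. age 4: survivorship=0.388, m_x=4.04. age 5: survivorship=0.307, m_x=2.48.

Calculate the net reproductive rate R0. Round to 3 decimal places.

lx·mx by age: 0, 0.93403, 1.30071, 2.37568, 1.56752, 0.76136
R0 = Σ lx·mx = 6.9393 → 6.939

6.939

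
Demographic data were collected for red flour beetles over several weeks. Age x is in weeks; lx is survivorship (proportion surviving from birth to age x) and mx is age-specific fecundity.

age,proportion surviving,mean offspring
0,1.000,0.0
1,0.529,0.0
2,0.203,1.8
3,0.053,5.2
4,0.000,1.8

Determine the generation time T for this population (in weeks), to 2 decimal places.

2.43

lx·mx: 0, 0, 0.3654, 0.2756, 0 → R0 = 0.641
x·lx·mx: 0, 0, 0.7308, 0.8268, 0 → Σ = 1.5576
T = 1.5576 / 0.641 = 2.429953… → 2.43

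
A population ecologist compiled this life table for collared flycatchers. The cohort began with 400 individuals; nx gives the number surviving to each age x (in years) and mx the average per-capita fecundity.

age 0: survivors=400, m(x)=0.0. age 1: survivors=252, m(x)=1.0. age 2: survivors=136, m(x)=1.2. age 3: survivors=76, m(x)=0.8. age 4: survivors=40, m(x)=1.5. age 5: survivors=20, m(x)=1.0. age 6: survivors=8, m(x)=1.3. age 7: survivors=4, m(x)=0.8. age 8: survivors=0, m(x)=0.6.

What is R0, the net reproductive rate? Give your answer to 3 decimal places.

lx = nx/n0 = nx/400: 1, 0.63, 0.34, 0.19, 0.1, 0.05, 0.02, 0.01, 0
lx·mx by age: 0, 0.63, 0.408, 0.152, 0.15, 0.05, 0.026, 0.008, 0
R0 = Σ lx·mx = 1.424 → 1.424

1.424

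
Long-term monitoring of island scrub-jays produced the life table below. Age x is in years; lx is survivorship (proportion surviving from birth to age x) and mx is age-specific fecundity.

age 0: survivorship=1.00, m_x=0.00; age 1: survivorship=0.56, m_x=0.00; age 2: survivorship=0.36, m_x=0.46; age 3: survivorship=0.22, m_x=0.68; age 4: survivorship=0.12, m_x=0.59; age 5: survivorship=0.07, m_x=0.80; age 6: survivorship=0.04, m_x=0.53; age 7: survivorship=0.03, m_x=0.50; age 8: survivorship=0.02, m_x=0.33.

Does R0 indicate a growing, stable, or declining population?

R0 = Σ lx·mx = 0 + 0 + 0.1656 + 0.1496 + 0.0708 + 0.056 + 0.0212 + 0.015 + 0.0066 = 0.4848
R0 < 1, so the population is declining.

declining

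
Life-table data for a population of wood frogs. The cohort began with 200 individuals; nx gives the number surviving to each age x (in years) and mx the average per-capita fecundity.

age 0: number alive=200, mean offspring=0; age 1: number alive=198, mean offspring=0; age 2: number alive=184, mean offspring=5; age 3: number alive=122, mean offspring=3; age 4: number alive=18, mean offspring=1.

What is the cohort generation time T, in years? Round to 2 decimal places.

2.31

lx = nx/n0 = nx/200: 1, 0.99, 0.92, 0.61, 0.09
lx·mx: 0, 0, 4.6, 1.83, 0.09 → R0 = 6.52
x·lx·mx: 0, 0, 9.2, 5.49, 0.36 → Σ = 15.05
T = 15.05 / 6.52 = 2.308282… → 2.31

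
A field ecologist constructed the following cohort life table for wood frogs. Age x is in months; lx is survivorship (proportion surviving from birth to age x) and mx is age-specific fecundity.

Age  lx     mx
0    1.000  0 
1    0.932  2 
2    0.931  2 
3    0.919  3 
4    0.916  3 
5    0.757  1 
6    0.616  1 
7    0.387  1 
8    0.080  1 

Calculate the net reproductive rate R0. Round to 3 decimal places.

11.071

lx·mx by age: 0, 1.864, 1.862, 2.757, 2.748, 0.757, 0.616, 0.387, 0.08
R0 = Σ lx·mx = 11.071 → 11.071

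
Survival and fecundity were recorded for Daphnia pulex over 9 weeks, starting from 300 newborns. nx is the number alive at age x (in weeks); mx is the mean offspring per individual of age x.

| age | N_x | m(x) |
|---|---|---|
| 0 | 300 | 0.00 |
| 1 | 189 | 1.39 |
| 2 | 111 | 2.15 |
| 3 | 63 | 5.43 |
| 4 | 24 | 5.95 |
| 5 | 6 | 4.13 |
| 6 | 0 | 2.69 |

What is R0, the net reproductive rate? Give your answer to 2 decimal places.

3.37

lx = nx/n0 = nx/300: 1, 0.63, 0.37, 0.21, 0.08, 0.02, 0
lx·mx by age: 0, 0.8757, 0.7955, 1.1403, 0.476, 0.0826, 0
R0 = Σ lx·mx = 3.3701 → 3.37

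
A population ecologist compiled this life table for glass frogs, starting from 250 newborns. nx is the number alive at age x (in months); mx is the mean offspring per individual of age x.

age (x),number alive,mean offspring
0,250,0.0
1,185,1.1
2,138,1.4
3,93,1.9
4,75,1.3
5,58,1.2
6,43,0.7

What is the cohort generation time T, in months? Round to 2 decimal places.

lx = nx/n0 = nx/250: 1, 0.74, 0.552, 0.372, 0.3, 0.232, 0.172
lx·mx: 0, 0.814, 0.7728, 0.7068, 0.39, 0.2784, 0.1204 → R0 = 3.0824
x·lx·mx: 0, 0.814, 1.5456, 2.1204, 1.56, 1.392, 0.7224 → Σ = 8.1544
T = 8.1544 / 3.0824 = 2.645471… → 2.65

2.65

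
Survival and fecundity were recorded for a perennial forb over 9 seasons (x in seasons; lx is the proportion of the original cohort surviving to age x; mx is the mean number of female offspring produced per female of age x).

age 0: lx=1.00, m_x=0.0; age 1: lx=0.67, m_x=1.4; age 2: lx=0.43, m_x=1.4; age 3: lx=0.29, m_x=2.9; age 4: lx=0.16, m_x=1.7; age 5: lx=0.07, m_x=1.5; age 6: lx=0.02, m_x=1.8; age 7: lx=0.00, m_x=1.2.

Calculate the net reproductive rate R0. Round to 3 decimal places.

lx·mx by age: 0, 0.938, 0.602, 0.841, 0.272, 0.105, 0.036, 0
R0 = Σ lx·mx = 2.794 → 2.794

2.794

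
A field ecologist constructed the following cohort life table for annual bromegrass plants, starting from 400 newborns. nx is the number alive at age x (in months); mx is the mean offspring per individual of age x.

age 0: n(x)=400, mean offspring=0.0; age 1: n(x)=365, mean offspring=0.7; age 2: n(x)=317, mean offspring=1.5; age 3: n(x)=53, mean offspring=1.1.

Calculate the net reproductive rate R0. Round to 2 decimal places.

lx = nx/n0 = nx/400: 1, 0.9125, 0.7925, 0.1325
lx·mx by age: 0, 0.63875, 1.18875, 0.14575
R0 = Σ lx·mx = 1.97325 → 1.97

1.97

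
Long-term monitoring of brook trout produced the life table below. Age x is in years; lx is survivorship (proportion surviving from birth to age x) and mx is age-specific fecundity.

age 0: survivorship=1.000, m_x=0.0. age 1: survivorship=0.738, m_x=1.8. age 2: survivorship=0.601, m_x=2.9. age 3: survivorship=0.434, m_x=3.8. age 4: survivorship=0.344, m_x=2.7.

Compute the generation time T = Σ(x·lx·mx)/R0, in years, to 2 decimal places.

lx·mx: 0, 1.3284, 1.7429, 1.6492, 0.9288 → R0 = 5.6493
x·lx·mx: 0, 1.3284, 3.4858, 4.9476, 3.7152 → Σ = 13.477
T = 13.477 / 5.6493 = 2.385605… → 2.39

2.39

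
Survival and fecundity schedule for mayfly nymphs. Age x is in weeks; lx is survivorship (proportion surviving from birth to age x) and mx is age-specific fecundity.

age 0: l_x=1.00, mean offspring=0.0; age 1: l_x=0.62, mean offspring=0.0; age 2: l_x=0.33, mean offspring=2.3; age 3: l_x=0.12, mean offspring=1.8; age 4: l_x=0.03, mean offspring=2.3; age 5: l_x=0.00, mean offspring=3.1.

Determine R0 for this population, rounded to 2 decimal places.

1.04

lx·mx by age: 0, 0, 0.759, 0.216, 0.069, 0
R0 = Σ lx·mx = 1.044 → 1.04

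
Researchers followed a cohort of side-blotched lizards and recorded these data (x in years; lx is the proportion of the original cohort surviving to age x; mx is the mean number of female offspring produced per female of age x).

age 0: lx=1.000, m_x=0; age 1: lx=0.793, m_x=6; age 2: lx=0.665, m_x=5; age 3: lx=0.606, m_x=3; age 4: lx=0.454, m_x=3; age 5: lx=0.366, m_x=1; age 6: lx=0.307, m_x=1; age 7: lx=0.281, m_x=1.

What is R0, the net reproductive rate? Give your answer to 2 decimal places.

lx·mx by age: 0, 4.758, 3.325, 1.818, 1.362, 0.366, 0.307, 0.281
R0 = Σ lx·mx = 12.217 → 12.22

12.22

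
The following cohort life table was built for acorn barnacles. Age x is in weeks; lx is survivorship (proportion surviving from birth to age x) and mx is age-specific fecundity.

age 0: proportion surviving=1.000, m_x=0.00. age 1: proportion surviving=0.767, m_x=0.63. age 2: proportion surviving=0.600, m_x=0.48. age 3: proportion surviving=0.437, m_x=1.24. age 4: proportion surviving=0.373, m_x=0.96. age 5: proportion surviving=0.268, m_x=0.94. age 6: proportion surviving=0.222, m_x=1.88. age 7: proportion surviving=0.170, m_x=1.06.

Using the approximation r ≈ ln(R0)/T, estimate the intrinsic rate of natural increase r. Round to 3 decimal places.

R0 = Σ lx·mx = 0 + 0.48321 + 0.288 + 0.54188 + 0.35808 + 0.25192 + 0.41736 + 0.1802 = 2.52065
Σ x·lx·mx = 9.14233; T = 9.14233/2.52065 = 3.62697…
r ≈ ln(R0)/T = ln(2.52065)/3.62697… = 0.2549… → 0.255

0.255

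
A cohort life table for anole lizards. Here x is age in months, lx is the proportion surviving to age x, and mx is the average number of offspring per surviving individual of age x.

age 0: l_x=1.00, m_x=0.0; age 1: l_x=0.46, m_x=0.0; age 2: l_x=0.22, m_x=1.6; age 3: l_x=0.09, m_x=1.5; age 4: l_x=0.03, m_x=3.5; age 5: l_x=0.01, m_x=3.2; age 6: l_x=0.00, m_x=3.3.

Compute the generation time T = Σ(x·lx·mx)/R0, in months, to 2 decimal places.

2.71

lx·mx: 0, 0, 0.352, 0.135, 0.105, 0.032, 0 → R0 = 0.624
x·lx·mx: 0, 0, 0.704, 0.405, 0.42, 0.16, 0 → Σ = 1.689
T = 1.689 / 0.624 = 2.706731… → 2.71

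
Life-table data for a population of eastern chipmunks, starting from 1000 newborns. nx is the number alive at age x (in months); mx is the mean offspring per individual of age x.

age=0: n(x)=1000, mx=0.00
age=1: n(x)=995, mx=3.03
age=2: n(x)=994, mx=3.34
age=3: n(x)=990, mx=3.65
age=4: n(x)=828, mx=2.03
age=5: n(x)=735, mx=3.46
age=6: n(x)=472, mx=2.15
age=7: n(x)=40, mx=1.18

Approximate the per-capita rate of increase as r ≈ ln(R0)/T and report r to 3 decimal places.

0.895

lx = nx/n0 = nx/1000: 1, 0.995, 0.994, 0.99, 0.828, 0.735, 0.472, 0.04
R0 = Σ lx·mx = 0 + 3.01485 + 3.31996 + 3.6135 + 1.68084 + 2.5431 + 1.0148 + 0.0472 = 15.23425
Σ x·lx·mx = 46.35333; T = 46.35333/15.23425 = 3.04271…
r ≈ ln(R0)/T = ln(15.23425)/3.04271… = 0.89511… → 0.895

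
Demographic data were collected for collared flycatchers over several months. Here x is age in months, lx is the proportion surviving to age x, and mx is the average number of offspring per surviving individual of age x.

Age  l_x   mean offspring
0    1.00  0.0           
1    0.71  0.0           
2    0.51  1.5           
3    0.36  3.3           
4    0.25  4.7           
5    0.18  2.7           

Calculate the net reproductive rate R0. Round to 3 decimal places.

lx·mx by age: 0, 0, 0.765, 1.188, 1.175, 0.486
R0 = Σ lx·mx = 3.614 → 3.614

3.614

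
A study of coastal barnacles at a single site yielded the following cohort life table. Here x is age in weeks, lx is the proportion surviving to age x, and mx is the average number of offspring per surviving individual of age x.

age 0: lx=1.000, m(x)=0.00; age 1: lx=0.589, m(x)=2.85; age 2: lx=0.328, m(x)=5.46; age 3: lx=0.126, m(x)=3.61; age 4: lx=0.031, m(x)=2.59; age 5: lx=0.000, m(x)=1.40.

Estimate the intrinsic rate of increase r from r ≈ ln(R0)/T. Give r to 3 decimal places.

R0 = Σ lx·mx = 0 + 1.67865 + 1.79088 + 0.45486 + 0.08029 + 0 = 4.00468
Σ x·lx·mx = 6.94615; T = 6.94615/4.00468 = 1.73451…
r ≈ ln(R0)/T = ln(4.00468)/1.73451… = 0.79992… → 0.800

0.800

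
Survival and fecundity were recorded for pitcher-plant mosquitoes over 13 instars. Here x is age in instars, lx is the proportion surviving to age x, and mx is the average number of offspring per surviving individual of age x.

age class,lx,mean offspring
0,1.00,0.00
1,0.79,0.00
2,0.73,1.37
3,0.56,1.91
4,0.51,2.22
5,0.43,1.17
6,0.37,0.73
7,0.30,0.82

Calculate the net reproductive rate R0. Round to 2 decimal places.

4.22

lx·mx by age: 0, 0, 1.0001, 1.0696, 1.1322, 0.5031, 0.2701, 0.246
R0 = Σ lx·mx = 4.2211 → 4.22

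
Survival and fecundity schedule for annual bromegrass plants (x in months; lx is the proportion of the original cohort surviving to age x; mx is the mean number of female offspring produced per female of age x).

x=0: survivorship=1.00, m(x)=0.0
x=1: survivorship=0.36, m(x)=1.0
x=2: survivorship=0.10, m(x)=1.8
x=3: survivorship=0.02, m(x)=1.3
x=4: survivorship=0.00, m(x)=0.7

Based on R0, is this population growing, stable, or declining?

R0 = Σ lx·mx = 0 + 0.36 + 0.18 + 0.026 + 0 = 0.566
R0 < 1, so the population is declining.

declining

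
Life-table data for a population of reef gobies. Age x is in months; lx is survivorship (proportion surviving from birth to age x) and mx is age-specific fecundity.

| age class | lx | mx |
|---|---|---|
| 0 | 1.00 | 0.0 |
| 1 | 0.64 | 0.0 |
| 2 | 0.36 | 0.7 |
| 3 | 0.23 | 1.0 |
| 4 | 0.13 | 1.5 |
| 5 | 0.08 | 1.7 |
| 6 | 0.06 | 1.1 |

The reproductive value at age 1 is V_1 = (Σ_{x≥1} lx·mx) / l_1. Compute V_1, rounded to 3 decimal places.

lx·mx for x ≥ 1: 0, 0.252, 0.23, 0.195, 0.136, 0.066 → sum = 0.879
V_1 = 0.879 / l_1 = 0.879 / 0.64 = 1.373438… → 1.373

1.373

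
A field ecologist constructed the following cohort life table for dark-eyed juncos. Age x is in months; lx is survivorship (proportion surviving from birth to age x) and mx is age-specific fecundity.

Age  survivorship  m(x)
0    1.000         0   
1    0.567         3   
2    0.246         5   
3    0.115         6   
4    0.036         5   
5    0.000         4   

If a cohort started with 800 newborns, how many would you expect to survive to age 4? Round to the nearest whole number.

29

Expected survivors = N0 · l_4 = 800 × 0.036 = 28.8 → 29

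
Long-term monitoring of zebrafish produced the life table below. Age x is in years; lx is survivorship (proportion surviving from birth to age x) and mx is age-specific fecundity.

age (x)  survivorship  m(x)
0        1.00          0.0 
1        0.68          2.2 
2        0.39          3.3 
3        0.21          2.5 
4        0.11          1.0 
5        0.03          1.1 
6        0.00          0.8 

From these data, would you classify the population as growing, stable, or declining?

R0 = Σ lx·mx = 0 + 1.496 + 1.287 + 0.525 + 0.11 + 0.033 + 0 = 3.451
R0 > 1, so the population is growing.

growing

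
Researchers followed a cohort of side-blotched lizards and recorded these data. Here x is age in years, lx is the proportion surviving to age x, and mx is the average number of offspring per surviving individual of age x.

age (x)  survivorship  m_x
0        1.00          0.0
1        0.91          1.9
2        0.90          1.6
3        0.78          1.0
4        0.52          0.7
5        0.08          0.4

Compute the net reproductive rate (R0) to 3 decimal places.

lx·mx by age: 0, 1.729, 1.44, 0.78, 0.364, 0.032
R0 = Σ lx·mx = 4.345 → 4.345

4.345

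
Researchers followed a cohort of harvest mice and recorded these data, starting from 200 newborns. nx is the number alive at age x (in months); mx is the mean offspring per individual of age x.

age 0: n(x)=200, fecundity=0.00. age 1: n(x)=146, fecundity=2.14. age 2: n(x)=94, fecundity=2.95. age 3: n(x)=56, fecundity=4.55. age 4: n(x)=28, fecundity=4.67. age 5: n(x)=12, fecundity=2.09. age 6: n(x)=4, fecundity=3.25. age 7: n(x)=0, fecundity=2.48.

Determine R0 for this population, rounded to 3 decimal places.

lx = nx/n0 = nx/200: 1, 0.73, 0.47, 0.28, 0.14, 0.06, 0.02, 0
lx·mx by age: 0, 1.5622, 1.3865, 1.274, 0.6538, 0.1254, 0.065, 0
R0 = Σ lx·mx = 5.0669 → 5.067

5.067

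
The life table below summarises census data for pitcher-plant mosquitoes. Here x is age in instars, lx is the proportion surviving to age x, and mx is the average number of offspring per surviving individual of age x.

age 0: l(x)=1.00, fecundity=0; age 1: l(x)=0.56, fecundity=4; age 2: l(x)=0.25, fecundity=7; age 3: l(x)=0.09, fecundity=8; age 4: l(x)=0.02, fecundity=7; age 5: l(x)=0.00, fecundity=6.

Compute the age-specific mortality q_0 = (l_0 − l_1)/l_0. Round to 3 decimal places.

q_0 = (l_0 − l_1) / l_0 = (1 − 0.56) / 1
     = 0.44 / 1 = 0.44 → 0.440

0.440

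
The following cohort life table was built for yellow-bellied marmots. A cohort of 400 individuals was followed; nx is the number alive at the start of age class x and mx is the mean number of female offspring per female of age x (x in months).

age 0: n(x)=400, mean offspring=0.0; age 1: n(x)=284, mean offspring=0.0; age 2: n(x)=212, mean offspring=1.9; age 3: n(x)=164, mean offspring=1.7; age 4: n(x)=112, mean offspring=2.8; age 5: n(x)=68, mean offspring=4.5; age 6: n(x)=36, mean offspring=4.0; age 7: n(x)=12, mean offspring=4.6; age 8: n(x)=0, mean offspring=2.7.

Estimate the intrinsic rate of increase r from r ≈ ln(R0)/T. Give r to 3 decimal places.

0.349

lx = nx/n0 = nx/400: 1, 0.71, 0.53, 0.41, 0.28, 0.17, 0.09, 0.03, 0
R0 = Σ lx·mx = 0 + 0 + 1.007 + 0.697 + 0.784 + 0.765 + 0.36 + 0.138 + 0 = 3.751
Σ x·lx·mx = 14.192; T = 14.192/3.751 = 3.78352…
r ≈ ln(R0)/T = ln(3.751)/3.78352… = 0.34942… → 0.349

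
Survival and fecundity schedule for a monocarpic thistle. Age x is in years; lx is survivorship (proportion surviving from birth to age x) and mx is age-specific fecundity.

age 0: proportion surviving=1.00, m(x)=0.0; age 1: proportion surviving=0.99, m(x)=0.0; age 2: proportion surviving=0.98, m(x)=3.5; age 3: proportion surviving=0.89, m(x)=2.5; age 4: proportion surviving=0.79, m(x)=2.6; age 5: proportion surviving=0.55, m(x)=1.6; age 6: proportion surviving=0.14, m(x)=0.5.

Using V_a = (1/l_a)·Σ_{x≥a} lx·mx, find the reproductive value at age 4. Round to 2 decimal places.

lx·mx for x ≥ 4: 2.054, 0.88, 0.07 → sum = 3.004
V_4 = 3.004 / l_4 = 3.004 / 0.79 = 3.802532… → 3.80

3.80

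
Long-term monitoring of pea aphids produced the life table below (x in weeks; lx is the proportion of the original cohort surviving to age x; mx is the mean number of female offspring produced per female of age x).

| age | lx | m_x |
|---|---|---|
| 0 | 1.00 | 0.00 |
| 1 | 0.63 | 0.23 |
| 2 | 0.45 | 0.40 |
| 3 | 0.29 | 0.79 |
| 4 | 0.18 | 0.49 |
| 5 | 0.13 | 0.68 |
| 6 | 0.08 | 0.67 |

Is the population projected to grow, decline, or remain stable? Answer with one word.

declining

R0 = Σ lx·mx = 0 + 0.1449 + 0.18 + 0.2291 + 0.0882 + 0.0884 + 0.0536 = 0.7842
R0 < 1, so the population is declining.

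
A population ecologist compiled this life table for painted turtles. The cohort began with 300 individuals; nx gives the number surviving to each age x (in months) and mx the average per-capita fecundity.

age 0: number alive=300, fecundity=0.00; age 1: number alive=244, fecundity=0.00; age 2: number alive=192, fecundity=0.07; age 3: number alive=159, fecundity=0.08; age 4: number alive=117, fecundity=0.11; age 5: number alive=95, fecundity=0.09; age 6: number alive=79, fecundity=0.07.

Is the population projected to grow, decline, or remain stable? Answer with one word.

declining

lx = nx/n0 = nx/300: 1, 0.81333…, 0.64, 0.53, 0.39, 0.31667…, 0.26333…
R0 = Σ lx·mx = 0 + 0 + 0.0448 + 0.0424 + 0.0429 + 0.0285… + 0.018433… = 0.177033…
R0 < 1, so the population is declining.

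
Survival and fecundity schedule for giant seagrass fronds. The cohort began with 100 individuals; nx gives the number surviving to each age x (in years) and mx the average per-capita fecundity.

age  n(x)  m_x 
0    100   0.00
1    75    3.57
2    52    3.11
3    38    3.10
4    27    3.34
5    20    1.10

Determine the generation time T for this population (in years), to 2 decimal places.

lx = nx/n0 = nx/100: 1, 0.75, 0.52, 0.38, 0.27, 0.2
lx·mx: 0, 2.6775, 1.6172, 1.178, 0.9018, 0.22 → R0 = 6.5945
x·lx·mx: 0, 2.6775, 3.2344, 3.534, 3.6072, 1.1 → Σ = 14.1531
T = 14.1531 / 6.5945 = 2.146198… → 2.15

2.15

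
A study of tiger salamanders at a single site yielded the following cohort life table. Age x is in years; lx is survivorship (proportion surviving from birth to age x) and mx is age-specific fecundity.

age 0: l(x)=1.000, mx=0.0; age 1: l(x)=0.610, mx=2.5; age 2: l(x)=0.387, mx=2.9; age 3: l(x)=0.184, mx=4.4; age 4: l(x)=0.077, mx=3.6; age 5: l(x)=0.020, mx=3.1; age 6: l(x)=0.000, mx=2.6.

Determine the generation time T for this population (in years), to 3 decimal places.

lx·mx: 0, 1.525, 1.1223, 0.8096, 0.2772, 0.062, 0 → R0 = 3.7961
x·lx·mx: 0, 1.525, 2.2446, 2.4288, 1.1088, 0.31, 0 → Σ = 7.6172
T = 7.6172 / 3.7961 = 2.006586… → 2.007

2.007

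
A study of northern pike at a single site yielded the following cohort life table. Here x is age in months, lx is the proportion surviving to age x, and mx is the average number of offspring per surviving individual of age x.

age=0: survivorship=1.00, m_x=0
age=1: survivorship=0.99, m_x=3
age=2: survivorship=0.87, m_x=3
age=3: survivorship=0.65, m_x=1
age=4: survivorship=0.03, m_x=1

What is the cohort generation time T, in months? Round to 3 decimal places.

1.639

lx·mx: 0, 2.97, 2.61, 0.65, 0.03 → R0 = 6.26
x·lx·mx: 0, 2.97, 5.22, 1.95, 0.12 → Σ = 10.26
T = 10.26 / 6.26 = 1.638978… → 1.639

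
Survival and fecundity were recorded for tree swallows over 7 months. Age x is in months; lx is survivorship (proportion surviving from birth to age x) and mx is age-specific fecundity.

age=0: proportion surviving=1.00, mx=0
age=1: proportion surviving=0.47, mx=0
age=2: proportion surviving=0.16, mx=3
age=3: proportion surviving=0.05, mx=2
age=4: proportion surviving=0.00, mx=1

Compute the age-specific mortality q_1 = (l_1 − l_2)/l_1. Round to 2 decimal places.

q_1 = (l_1 − l_2) / l_1 = (0.47 − 0.16) / 0.47
     = 0.31 / 0.47 = 0.659574… → 0.66

0.66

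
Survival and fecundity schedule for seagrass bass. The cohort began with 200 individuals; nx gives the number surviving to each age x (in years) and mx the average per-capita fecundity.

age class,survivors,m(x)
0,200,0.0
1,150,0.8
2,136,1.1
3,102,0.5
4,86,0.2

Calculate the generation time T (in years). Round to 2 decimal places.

1.90

lx = nx/n0 = nx/200: 1, 0.75, 0.68, 0.51, 0.43
lx·mx: 0, 0.6, 0.748, 0.255, 0.086 → R0 = 1.689
x·lx·mx: 0, 0.6, 1.496, 0.765, 0.344 → Σ = 3.205
T = 3.205 / 1.689 = 1.897573… → 1.90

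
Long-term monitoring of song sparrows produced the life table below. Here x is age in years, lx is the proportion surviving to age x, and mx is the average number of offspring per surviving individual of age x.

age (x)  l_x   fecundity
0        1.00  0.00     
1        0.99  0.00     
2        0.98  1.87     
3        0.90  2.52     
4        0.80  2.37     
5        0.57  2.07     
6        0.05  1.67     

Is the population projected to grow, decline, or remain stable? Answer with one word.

R0 = Σ lx·mx = 0 + 0 + 1.8326 + 2.268 + 1.896 + 1.1799 + 0.0835 = 7.26
R0 > 1, so the population is growing.

growing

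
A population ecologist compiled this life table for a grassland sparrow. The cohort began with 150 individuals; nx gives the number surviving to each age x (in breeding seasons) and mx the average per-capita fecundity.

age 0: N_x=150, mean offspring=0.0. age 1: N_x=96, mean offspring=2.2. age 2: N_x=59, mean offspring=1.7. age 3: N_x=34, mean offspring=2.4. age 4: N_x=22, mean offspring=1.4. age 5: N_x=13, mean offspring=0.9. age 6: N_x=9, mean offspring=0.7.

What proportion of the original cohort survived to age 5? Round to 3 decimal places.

0.087

l_5 = n_5/n_0 = 13/150 = 0.086667… → 0.087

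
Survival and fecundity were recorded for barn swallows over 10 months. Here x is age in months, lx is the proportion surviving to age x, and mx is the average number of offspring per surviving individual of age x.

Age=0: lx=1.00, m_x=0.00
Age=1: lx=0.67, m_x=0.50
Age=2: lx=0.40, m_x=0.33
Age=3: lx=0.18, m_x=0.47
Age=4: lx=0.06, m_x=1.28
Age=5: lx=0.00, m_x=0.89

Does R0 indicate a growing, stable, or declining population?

R0 = Σ lx·mx = 0 + 0.335 + 0.132 + 0.0846 + 0.0768 + 0 = 0.6284
R0 < 1, so the population is declining.

declining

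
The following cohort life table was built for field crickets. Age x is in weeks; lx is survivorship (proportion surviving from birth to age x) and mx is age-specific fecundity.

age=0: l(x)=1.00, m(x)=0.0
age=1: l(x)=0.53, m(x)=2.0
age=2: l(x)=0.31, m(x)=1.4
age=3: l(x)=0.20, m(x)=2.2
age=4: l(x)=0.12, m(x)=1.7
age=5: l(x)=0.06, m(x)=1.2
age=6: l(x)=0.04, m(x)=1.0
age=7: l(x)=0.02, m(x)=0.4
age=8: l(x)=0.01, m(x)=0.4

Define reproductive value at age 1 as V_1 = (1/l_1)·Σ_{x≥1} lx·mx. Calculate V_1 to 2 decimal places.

4.27

lx·mx for x ≥ 1: 1.06, 0.434, 0.44, 0.204, 0.072, 0.04, 0.008, 0.004 → sum = 2.262
V_1 = 2.262 / l_1 = 2.262 / 0.53 = 4.267925… → 4.27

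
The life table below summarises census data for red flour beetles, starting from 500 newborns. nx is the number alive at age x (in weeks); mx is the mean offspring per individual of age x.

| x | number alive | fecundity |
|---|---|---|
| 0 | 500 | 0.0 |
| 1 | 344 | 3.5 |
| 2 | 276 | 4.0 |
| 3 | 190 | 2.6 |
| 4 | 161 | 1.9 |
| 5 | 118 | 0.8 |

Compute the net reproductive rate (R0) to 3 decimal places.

lx = nx/n0 = nx/500: 1, 0.688, 0.552, 0.38, 0.322, 0.236
lx·mx by age: 0, 2.408, 2.208, 0.988, 0.6118, 0.1888
R0 = Σ lx·mx = 6.4046 → 6.405

6.405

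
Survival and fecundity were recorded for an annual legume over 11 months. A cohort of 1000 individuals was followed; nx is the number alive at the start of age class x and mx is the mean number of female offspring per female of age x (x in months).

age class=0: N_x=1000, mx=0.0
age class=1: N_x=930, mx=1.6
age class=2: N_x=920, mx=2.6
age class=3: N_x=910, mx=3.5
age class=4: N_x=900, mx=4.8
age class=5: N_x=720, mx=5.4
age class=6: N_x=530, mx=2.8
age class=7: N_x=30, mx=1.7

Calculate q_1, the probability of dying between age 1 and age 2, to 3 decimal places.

0.011

lx = nx/n0 = nx/1000: 1, 0.93, 0.92, 0.91, 0.9, 0.72, 0.53, 0.03
q_1 = (l_1 − l_2) / l_1 = (0.93 − 0.92) / 0.93
     = 0.01 / 0.93 = 0.010753… → 0.011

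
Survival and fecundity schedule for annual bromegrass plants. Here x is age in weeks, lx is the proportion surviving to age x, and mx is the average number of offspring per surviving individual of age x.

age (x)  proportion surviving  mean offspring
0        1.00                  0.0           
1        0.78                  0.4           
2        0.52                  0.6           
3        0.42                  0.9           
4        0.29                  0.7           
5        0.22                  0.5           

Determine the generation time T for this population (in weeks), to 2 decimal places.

lx·mx: 0, 0.312, 0.312, 0.378, 0.203, 0.11 → R0 = 1.315
x·lx·mx: 0, 0.312, 0.624, 1.134, 0.812, 0.55 → Σ = 3.432
T = 3.432 / 1.315 = 2.609886… → 2.61

2.61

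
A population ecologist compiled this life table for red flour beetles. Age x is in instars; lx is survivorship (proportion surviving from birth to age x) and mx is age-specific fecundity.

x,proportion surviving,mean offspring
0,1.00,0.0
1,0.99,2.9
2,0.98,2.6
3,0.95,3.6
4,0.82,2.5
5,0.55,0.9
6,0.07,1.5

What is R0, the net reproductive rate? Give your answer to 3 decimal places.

lx·mx by age: 0, 2.871, 2.548, 3.42, 2.05, 0.495, 0.105
R0 = Σ lx·mx = 11.489 → 11.489

11.489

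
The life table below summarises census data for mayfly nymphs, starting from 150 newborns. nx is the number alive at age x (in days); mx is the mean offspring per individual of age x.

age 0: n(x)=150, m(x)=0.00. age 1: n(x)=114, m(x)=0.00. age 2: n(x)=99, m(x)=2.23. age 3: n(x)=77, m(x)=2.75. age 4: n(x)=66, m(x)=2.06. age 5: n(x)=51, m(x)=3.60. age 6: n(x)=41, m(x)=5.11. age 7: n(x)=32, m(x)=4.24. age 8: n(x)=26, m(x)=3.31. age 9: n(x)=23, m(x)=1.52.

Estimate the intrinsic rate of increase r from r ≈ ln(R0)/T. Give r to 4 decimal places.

0.4439

lx = nx/n0 = nx/150: 1, 0.76, 0.66, 0.51333…, 0.44, 0.34, 0.27333…, 0.21333…, 0.17333…, 0.15333…
R0 = Σ lx·mx = 0 + 0 + 1.4718 + 1.41167… + 0.9064 + 1.224 + 1.39673… + 0.90453… + 0.57373… + 0.23307… = 8.121933…
Σ x·lx·mx = 38.3238…; T = 38.3238…/8.121933… = 4.71856…
r ≈ ln(R0)/T = ln(8.121933…)/4.71856… = 0.4439… → 0.4439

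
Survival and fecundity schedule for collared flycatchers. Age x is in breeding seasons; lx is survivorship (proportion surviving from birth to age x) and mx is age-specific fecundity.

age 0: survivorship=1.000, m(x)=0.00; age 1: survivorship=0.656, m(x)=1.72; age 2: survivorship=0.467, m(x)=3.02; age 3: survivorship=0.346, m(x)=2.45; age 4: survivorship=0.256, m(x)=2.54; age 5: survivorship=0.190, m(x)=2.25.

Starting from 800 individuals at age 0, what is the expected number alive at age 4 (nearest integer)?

205

Expected survivors = N0 · l_4 = 800 × 0.256 = 204.8 → 205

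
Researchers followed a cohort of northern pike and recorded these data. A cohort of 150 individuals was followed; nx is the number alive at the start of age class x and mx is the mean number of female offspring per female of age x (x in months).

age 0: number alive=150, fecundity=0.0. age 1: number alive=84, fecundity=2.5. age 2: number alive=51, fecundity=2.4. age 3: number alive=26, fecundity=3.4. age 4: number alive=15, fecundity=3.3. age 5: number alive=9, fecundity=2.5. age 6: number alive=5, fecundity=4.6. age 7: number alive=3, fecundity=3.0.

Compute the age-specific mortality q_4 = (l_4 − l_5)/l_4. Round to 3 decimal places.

lx = nx/n0 = nx/150: 1, 0.56, 0.34, 0.17333…, 0.1, 0.06, 0.03333…, 0.02
q_4 = (l_4 − l_5) / l_4 = (0.1 − 0.06) / 0.1
     = 0.04 / 0.1 = 0.4 → 0.400

0.400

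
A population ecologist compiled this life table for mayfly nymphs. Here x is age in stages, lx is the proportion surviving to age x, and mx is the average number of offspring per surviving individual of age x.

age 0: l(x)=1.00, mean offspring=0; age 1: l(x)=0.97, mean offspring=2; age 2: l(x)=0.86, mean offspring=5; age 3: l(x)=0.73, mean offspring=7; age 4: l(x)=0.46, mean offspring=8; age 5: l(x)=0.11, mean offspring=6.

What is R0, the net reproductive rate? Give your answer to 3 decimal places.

lx·mx by age: 0, 1.94, 4.3, 5.11, 3.68, 0.66
R0 = Σ lx·mx = 15.69 → 15.690

15.690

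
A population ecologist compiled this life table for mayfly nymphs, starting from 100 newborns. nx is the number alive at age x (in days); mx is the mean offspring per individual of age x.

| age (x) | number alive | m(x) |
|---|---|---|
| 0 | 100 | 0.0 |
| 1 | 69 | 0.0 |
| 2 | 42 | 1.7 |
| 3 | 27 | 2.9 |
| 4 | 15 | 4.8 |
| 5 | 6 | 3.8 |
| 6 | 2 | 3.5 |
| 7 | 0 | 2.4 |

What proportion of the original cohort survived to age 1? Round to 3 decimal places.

l_1 = n_1/n_0 = 69/100 = 0.69 → 0.690

0.690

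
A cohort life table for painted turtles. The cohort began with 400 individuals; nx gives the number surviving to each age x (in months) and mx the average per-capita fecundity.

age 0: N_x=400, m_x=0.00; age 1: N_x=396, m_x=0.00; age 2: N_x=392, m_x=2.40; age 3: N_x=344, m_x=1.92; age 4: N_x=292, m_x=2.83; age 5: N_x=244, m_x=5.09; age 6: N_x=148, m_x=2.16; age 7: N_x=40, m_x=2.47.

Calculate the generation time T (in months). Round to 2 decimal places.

3.91

lx = nx/n0 = nx/400: 1, 0.99, 0.98, 0.86, 0.73, 0.61, 0.37, 0.1
lx·mx: 0, 0, 2.352, 1.6512, 2.0659, 3.1049, 0.7992, 0.247 → R0 = 10.2202
x·lx·mx: 0, 0, 4.704, 4.9536, 8.2636, 15.5245, 4.7952, 1.729 → Σ = 39.9699
T = 39.9699 / 10.2202 = 3.910873… → 3.91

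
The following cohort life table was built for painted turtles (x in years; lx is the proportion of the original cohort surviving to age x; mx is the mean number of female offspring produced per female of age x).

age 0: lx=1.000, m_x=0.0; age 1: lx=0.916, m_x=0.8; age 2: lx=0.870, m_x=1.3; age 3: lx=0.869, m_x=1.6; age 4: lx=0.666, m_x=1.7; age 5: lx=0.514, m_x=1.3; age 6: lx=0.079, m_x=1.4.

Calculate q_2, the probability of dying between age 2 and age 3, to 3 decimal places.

q_2 = (l_2 − l_3) / l_2 = (0.87 − 0.869) / 0.87
     = 0.001 / 0.87 = 0.001149… → 0.001

0.001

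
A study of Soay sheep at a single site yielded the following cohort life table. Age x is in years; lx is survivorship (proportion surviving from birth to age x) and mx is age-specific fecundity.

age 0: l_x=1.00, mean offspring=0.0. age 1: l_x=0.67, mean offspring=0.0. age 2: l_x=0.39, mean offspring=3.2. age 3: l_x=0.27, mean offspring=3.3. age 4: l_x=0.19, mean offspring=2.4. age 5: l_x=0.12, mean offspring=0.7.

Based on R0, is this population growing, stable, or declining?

R0 = Σ lx·mx = 0 + 0 + 1.248 + 0.891 + 0.456 + 0.084 = 2.679
R0 > 1, so the population is growing.

growing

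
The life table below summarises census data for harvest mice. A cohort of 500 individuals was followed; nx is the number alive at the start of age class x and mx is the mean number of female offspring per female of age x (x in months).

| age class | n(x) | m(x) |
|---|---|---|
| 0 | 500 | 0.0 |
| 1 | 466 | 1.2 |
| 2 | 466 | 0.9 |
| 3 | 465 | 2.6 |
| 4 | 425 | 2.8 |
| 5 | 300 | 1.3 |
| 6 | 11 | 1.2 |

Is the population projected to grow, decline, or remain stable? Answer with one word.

lx = nx/n0 = nx/500: 1, 0.932, 0.932, 0.93, 0.85, 0.6, 0.022
R0 = Σ lx·mx = 0 + 1.1184 + 0.8388 + 2.418 + 2.38 + 0.78 + 0.0264 = 7.5616
R0 > 1, so the population is growing.

growing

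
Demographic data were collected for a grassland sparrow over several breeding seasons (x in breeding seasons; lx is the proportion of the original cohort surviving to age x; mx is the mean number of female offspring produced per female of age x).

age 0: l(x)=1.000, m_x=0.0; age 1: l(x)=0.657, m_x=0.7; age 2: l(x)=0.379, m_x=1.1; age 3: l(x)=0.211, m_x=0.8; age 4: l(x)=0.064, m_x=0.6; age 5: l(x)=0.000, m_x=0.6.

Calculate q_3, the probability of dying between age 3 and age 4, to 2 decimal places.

0.70

q_3 = (l_3 − l_4) / l_3 = (0.211 − 0.064) / 0.211
     = 0.147 / 0.211 = 0.696682… → 0.70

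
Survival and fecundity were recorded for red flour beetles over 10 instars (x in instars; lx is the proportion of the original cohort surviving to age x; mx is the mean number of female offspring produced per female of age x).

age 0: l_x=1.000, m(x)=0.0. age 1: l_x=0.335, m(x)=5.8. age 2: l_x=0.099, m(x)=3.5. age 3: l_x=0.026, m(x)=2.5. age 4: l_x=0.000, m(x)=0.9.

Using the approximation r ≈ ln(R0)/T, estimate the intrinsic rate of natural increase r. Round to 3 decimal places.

0.712

R0 = Σ lx·mx = 0 + 1.943 + 0.3465 + 0.065 + 0 = 2.3545
Σ x·lx·mx = 2.831; T = 2.831/2.3545 = 1.20238…
r ≈ ln(R0)/T = ln(2.3545)/1.20238… = 0.7122… → 0.712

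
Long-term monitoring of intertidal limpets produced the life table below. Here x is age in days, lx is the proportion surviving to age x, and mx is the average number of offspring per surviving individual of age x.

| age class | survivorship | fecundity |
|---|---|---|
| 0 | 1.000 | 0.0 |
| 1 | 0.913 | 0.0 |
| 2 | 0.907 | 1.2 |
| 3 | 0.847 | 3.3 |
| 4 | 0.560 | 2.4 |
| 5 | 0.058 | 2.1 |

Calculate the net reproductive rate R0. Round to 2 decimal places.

lx·mx by age: 0, 0, 1.0884, 2.7951, 1.344, 0.1218
R0 = Σ lx·mx = 5.3493 → 5.35

5.35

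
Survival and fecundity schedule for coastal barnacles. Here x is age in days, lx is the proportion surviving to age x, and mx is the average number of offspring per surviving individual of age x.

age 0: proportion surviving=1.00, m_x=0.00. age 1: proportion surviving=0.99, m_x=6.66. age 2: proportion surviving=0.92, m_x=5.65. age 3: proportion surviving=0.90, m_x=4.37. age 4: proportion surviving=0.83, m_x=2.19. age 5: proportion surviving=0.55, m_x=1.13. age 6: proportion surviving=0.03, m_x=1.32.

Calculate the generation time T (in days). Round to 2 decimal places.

lx·mx: 0, 6.5934, 5.198, 3.933, 1.8177, 0.6215, 0.0396 → R0 = 18.2032
x·lx·mx: 0, 6.5934, 10.396, 11.799, 7.2708, 3.1075, 0.2376 → Σ = 39.4043
T = 39.4043 / 18.2032 = 2.164691… → 2.16

2.16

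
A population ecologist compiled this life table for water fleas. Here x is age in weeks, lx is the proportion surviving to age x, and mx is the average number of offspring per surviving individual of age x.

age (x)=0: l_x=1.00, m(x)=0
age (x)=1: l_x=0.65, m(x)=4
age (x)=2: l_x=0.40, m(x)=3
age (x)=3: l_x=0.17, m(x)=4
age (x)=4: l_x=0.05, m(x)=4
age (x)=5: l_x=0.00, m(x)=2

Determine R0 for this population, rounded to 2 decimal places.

4.68

lx·mx by age: 0, 2.6, 1.2, 0.68, 0.2, 0
R0 = Σ lx·mx = 4.68 → 4.68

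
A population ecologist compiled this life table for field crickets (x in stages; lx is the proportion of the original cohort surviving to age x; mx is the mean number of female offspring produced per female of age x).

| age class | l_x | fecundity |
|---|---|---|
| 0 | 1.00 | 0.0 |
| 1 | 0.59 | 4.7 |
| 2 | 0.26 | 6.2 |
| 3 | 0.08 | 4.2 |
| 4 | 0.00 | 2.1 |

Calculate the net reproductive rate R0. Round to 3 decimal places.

4.721

lx·mx by age: 0, 2.773, 1.612, 0.336, 0
R0 = Σ lx·mx = 4.721 → 4.721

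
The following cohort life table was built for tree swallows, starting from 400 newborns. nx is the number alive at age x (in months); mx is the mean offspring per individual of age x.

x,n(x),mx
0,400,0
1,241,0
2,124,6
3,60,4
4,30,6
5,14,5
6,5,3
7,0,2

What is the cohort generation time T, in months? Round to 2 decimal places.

2.70

lx = nx/n0 = nx/400: 1, 0.6025, 0.31, 0.15, 0.075, 0.035, 0.0125, 0
lx·mx: 0, 0, 1.86, 0.6, 0.45, 0.175, 0.0375, 0 → R0 = 3.1225
x·lx·mx: 0, 0, 3.72, 1.8, 1.8, 0.875, 0.225, 0 → Σ = 8.42
T = 8.42 / 3.1225 = 2.696557… → 2.70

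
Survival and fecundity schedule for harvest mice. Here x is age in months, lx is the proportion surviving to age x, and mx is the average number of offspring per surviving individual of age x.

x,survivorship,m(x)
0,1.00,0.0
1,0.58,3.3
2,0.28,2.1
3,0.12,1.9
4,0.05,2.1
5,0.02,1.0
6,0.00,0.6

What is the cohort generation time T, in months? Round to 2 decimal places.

lx·mx: 0, 1.914, 0.588, 0.228, 0.105, 0.02, 0 → R0 = 2.855
x·lx·mx: 0, 1.914, 1.176, 0.684, 0.42, 0.1, 0 → Σ = 4.294
T = 4.294 / 2.855 = 1.504028… → 1.50

1.50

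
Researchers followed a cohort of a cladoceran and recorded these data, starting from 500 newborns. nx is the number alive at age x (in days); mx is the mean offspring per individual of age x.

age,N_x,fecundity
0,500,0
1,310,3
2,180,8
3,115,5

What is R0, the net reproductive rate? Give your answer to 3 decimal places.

5.890

lx = nx/n0 = nx/500: 1, 0.62, 0.36, 0.23
lx·mx by age: 0, 1.86, 2.88, 1.15
R0 = Σ lx·mx = 5.89 → 5.890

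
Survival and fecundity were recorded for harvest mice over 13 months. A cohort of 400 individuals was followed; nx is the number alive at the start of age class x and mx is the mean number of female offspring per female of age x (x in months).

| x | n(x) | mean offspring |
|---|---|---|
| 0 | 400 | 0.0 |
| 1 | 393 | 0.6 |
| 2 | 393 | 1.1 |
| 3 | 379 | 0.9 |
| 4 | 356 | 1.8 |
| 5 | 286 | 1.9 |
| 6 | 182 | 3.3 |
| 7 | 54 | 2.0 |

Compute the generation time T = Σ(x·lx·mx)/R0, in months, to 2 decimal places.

lx = nx/n0 = nx/400: 1, 0.9825, 0.9825, 0.9475, 0.89, 0.715, 0.455, 0.135
lx·mx: 0, 0.5895, 1.08075, 0.85275, 1.602, 1.3585, 1.5015, 0.27 → R0 = 7.255
x·lx·mx: 0, 0.5895, 2.1615, 2.55825, 6.408, 6.7925, 9.009, 1.89 → Σ = 29.40875
T = 29.40875 / 7.255 = 4.053584… → 4.05

4.05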